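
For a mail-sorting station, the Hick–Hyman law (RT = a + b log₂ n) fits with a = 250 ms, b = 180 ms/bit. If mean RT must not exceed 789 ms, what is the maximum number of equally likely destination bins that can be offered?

7

Information budget: (789 − 250)/180 = 2.9944 bits, so n ≤ 2^2.9944 = 7.969 → at most 7.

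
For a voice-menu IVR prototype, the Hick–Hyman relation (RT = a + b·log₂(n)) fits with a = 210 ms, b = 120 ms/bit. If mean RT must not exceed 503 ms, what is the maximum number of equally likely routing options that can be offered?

5

120·log₂ n ≤ 503 − 210 = 293, giving log₂ n ≤ 2.4417 and n ≤ 5.433. The largest whole number is 5.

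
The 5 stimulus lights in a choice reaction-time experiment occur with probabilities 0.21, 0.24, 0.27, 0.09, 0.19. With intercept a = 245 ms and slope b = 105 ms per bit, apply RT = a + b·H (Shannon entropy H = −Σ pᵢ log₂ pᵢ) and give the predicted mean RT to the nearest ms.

481 ms

Entropy contributions −pᵢ log₂ pᵢ: 0.4728, 0.4941, 0.5100, 0.3127, 0.4552; sum H = 2.2449 bits.
RT = a + bH = 245 + 105·2.2449 = 480.71 ms.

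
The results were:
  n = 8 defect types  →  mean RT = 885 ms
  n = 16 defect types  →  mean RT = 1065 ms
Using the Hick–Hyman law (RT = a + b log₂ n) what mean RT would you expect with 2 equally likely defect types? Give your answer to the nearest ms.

525 ms

Fit slope and intercept:
  b = (1065 − 885) / (log₂ 16 − log₂ 8) = 180 / (4 − 3) = 180 ms/bit
  a = 885 − 180 × 3 = 345 ms
Then RT(2) = 345 + 180 × log₂ 2 = 345 + 180 × 1 ≈ 525.000 ms.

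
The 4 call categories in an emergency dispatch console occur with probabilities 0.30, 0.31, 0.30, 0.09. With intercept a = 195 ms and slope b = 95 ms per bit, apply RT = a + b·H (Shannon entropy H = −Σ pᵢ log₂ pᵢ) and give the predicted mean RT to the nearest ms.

373 ms

H = 0.30·log₂(1/0.30) + 0.31·log₂(1/0.31) + 0.30·log₂(1/0.30) + 0.09·log₂(1/0.09) = 1.8786 bits.
RT = 195 + 95 × 1.8786 = 373.47 ms.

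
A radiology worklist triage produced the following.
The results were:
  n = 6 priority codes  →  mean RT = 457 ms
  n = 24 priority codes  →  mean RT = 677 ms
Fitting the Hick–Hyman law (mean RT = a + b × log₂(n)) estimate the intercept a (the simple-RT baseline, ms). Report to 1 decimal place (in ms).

The slope on a log₂ axis is (677 − 457) / (4.5850 − 2.5850) = 110.000 ms/bit.
Intercept: a = 457 − 110.000·log₂(6) = 172.654 ms.

172.7 ms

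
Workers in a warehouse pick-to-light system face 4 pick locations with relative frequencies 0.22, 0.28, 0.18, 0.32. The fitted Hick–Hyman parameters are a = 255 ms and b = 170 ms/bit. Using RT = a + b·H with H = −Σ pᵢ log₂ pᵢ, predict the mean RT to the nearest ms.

589 ms

Entropy contributions −pᵢ log₂ pᵢ: 0.4806, 0.5142, 0.4453, 0.5260; sum H = 1.9661 bits.
RT = a + bH = 255 + 170·1.9661 = 589.24 ms.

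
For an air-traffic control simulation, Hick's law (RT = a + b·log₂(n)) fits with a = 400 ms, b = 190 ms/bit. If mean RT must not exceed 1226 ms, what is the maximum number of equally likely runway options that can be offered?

Set 400 + 190·log₂ n ≤ 1226 → log₂ n ≤ (1226 − 400)/190 = 4.3474.
So n ≤ 2^4.3474 = 20.356; the largest integer n is 20.

20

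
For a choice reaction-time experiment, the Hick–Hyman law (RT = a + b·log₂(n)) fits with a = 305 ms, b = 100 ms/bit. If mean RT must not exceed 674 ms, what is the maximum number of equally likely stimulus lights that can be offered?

12

Set 305 + 100·log₂ n ≤ 674 → log₂ n ≤ (674 − 305)/100 = 3.6900.
So n ≤ 2^3.6900 = 12.906; the largest integer n is 12.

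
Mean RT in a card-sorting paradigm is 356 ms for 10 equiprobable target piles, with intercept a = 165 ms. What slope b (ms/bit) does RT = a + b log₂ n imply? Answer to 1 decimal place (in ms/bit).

57.5 ms/bit

10 alternatives carry log₂ 10 = 3.3219 bits; the choice cost is 356 − 165 = 191 ms, so b = 191/3.3219 = 57.497 ms/bit.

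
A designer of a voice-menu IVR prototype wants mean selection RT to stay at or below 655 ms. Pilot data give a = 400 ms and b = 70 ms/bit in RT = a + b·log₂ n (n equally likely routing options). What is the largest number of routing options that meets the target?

Set 400 + 70·log₂ n ≤ 655 → log₂ n ≤ (655 − 400)/70 = 3.6429.
So n ≤ 2^3.6429 = 12.491; the largest integer n is 12.

12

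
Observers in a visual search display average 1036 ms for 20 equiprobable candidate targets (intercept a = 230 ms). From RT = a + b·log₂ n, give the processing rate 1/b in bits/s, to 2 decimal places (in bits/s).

Choice component = 1036 − 230 = 806 ms over log₂(20) = 4.3219 bits.
b = 806 / 4.3219 = 186.491 ms/bit, so 1/b = 5.362 bits/s.

5.36 bits/s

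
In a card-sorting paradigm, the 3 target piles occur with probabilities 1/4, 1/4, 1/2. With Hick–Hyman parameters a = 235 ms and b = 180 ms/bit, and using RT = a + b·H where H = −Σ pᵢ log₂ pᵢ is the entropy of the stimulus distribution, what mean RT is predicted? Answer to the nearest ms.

Each term −pᵢ log₂ pᵢ: 0.25·2 + 0.25·2 + 0.5·1; summed, H = 1.500 bits.
Mean RT = a + bH = 235 + 180·1.500 = 505.00 ms.

505 ms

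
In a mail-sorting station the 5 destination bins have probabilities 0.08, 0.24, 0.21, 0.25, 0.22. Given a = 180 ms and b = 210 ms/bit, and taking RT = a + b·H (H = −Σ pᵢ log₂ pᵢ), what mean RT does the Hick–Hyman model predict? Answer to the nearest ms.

650 ms

H = 0.08·log₂(1/0.08) + 0.24·log₂(1/0.24) + 0.21·log₂(1/0.21) + 0.25·log₂(1/0.25) + 0.22·log₂(1/0.22) = 2.2390 bits.
RT = 180 + 210 × 2.2390 = 650.20 ms.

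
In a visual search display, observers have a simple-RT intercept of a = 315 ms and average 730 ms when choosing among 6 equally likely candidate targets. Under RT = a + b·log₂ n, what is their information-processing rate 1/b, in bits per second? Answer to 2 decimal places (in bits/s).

6.23 bits/s

Choice component = 730 − 315 = 415 ms over log₂(6) = 2.5850 bits.
b = 415 / 2.5850 = 160.544 ms/bit, so 1/b = 6.229 bits/s.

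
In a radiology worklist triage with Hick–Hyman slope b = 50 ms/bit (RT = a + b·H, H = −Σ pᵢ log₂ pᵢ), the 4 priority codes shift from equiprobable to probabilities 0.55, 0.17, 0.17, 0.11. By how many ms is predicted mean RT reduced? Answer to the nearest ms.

Equiprobable entropy H₀ = log₂ 4 = 2.0000 bits.
Skewed entropy H = −Σ pᵢ log₂ pᵢ = 1.6938 bits.
ΔRT = b·(H₀ − H) = 50 × 0.3062 = 15.31 ms.

15 ms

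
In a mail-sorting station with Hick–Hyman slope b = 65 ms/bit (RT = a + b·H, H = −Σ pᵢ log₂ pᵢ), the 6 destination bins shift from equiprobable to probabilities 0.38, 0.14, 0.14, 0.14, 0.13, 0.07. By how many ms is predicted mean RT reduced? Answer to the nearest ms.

14 ms

The RT saving is b·ΔH. Equiprobable H₀ = log₂(6) = 2.5850 bits; with the given probabilities H = 2.3730 bits.
b·(H₀ − H) = 65 × (2.5850 − 2.3730) = 13.78 ms.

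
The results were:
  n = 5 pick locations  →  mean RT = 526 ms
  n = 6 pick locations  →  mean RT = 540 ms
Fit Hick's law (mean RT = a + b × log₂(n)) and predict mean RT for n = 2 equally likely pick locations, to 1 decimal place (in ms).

455.6 ms

Fit slope and intercept:
  b = (540 − 526) / (log₂ 6 − log₂ 5) = 14 / (2.5850 − 2.3219) = 53.225 ms/bit
  a = 526 − 53.225 × 2.3219 = 402.415 ms
Then RT(2) = 402.415 + 53.225 × log₂ 2 = 402.415 + 53.225 × 1 ≈ 455.640 ms.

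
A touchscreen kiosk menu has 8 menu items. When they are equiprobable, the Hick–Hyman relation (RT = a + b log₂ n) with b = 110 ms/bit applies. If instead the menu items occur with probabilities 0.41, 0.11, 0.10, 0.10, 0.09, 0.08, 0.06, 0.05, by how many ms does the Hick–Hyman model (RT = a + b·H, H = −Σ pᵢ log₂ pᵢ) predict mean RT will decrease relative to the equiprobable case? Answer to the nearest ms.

43 ms

Equiprobable entropy H₀ = log₂ 8 = 3.0000 bits.
Skewed entropy H = −Σ pᵢ log₂ pᵢ = 2.6058 bits.
ΔRT = b·(H₀ − H) = 110 × 0.3942 = 43.36 ms.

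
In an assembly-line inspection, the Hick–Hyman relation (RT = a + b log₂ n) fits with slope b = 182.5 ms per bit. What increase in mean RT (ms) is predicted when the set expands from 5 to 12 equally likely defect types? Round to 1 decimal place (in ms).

The intercept a cancels: ΔRT = b·(log₂ n₂ − log₂ n₁) = b·log₂(n₂/n₁).
log₂(12) − log₂(5) = 3.5850 − 2.3219 = 1.2630.
ΔRT = 182.5 × 1.2630 = 230.504 ms.

230.5 ms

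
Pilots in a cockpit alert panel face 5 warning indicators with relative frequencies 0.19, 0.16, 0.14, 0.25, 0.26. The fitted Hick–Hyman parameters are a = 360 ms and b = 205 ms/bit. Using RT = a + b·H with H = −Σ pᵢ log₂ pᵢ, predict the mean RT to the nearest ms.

828 ms

H = 0.19·log₂(1/0.19) + 0.16·log₂(1/0.16) + 0.14·log₂(1/0.14) + 0.25·log₂(1/0.25) + 0.26·log₂(1/0.26) = 2.2806 bits.
RT = 360 + 205 × 2.2806 = 827.53 ms.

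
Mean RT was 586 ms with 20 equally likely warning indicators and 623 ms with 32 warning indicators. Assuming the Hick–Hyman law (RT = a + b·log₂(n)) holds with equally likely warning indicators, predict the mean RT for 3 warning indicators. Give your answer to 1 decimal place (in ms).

436.7 ms

Fit slope and intercept:
  b = (623 − 586) / (log₂ 32 − log₂ 20) = 37 / (5 − 4.3219) = 54.566 ms/bit
  a = 586 − 54.566 × 4.3219 = 350.168 ms
Then RT(3) = 350.168 + 54.566 × log₂ 3 = 350.168 + 54.566 × 1.5850 ≈ 436.653 ms.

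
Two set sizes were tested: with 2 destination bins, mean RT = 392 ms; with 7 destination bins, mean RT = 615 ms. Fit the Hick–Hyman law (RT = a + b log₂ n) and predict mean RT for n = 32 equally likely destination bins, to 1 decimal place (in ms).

885.5 ms

Fit slope and intercept:
  b = (615 − 392) / (log₂ 7 − log₂ 2) = 223 / (2.8074 − 1) = 123.385 ms/bit
  a = 392 − 123.385 × 1 = 268.615 ms
Then RT(32) = 268.615 + 123.385 × log₂ 32 = 268.615 + 123.385 × 5 ≈ 885.539 ms.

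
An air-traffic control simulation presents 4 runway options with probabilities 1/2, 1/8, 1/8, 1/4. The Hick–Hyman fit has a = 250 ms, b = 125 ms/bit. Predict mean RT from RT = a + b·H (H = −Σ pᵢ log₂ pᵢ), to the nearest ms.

Each term −pᵢ log₂ pᵢ: 0.5·1 + 0.125·3 + 0.125·3 + 0.25·2; summed, H = 1.750 bits.
Mean RT = a + bH = 250 + 125·1.750 = 468.75 ms.

469 ms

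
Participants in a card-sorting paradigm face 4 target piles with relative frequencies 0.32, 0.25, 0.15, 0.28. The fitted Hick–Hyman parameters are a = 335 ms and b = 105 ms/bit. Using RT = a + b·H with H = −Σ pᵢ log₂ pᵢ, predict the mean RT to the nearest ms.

H = 0.32·log₂(1/0.32) + 0.25·log₂(1/0.25) + 0.15·log₂(1/0.15) + 0.28·log₂(1/0.28) = 1.9508 bits.
RT = 335 + 105 × 1.9508 = 539.83 ms.

540 ms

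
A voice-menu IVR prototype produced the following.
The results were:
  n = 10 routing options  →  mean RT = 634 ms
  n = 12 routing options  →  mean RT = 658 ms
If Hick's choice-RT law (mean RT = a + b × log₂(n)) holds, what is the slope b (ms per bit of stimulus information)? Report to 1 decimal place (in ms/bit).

91.2 ms/bit

The slope on a log₂ axis is (658 − 634) / (3.5850 − 3.3219) = 91.243 ms/bit.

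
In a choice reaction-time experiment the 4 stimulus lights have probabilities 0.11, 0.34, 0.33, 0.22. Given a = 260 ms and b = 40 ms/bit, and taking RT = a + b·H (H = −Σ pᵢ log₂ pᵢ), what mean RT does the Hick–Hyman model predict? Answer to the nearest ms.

336 ms

H = 0.11·log₂(1/0.11) + 0.34·log₂(1/0.34) + 0.33·log₂(1/0.33) + 0.22·log₂(1/0.22) = 1.8879 bits.
RT = 260 + 40 × 1.8879 = 335.51 ms.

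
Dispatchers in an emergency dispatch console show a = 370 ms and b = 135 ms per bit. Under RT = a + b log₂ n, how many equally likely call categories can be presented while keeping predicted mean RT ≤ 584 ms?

Information budget: (584 − 370)/135 = 1.5852 bits, so n ≤ 2^1.5852 = 3.000 → at most 3.

3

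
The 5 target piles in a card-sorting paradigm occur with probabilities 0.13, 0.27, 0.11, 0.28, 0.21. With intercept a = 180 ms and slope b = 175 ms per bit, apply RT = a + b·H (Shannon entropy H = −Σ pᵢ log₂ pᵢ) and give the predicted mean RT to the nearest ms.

570 ms

Entropy contributions −pᵢ log₂ pᵢ: 0.3826, 0.5100, 0.3503, 0.5142, 0.4728; sum H = 2.2300 bits.
RT = a + bH = 180 + 175·2.2300 = 570.25 ms.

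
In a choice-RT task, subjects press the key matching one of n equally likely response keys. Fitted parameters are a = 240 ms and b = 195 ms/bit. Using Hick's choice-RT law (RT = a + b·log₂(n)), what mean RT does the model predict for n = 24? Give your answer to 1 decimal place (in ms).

log₂(24) = 4.5850 bits, so RT = 240 + 195 × 4.5850 ≈ 1134.068 ms.

1134.1 ms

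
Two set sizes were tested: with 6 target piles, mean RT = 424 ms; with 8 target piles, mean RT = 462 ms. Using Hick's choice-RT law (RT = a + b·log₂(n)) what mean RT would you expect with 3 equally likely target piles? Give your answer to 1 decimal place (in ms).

332.4 ms

Solve the two-equation system in a and b:
  b = (462 − 424) / (log₂ 8 − log₂ 6) = 38 / (3 − 2.5850) = 91.558 ms/bit
  a = 424 − 91.558 × 2.5850 = 187.326 ms
Then RT(3) = 187.326 + 91.558 × log₂ 3 = 187.326 + 91.558 × 1.5850 ≈ 332.442 ms.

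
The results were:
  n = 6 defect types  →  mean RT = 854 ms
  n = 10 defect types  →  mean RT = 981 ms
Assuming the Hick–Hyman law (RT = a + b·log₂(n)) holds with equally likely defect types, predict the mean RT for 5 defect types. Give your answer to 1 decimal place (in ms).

808.7 ms

With log₂ n on the abscissa the relation is linear; from the two conditions:
  b = (981 − 854) / (log₂ 10 − log₂ 6) = 127 / (3.3219 − 2.5850) = 172.328 ms/bit
  a = 854 − 172.328 × 2.5850 = 408.538 ms
Then RT(5) = 408.538 + 172.328 × log₂ 5 = 408.538 + 172.328 × 2.3219 ≈ 808.672 ms.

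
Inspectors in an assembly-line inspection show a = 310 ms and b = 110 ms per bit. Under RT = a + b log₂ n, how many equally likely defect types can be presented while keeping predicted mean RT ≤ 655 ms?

110·log₂ n ≤ 655 − 310 = 345, giving log₂ n ≤ 3.1364 and n ≤ 8.793. The largest whole number is 8.

8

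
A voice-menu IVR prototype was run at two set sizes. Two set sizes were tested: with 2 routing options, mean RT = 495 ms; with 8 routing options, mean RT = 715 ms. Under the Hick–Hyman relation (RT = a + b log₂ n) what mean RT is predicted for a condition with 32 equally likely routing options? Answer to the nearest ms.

935 ms

With log₂ n on the abscissa the relation is linear; from the two conditions:
  b = (715 − 495) / (log₂ 8 − log₂ 2) = 220 / (3 − 1) = 110 ms/bit
  a = 495 − 110 × 1 = 385 ms
Then RT(32) = 385 + 110 × log₂ 32 = 385 + 110 × 5 ≈ 935.000 ms.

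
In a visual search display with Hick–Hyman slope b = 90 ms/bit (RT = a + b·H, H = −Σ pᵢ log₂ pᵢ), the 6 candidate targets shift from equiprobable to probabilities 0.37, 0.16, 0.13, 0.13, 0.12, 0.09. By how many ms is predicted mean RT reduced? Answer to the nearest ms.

Equiprobable entropy H₀ = log₂ 6 = 2.5850 bits.
Skewed entropy H = −Σ pᵢ log₂ pᵢ = 2.3988 bits.
ΔRT = b·(H₀ − H) = 90 × 0.1862 = 16.76 ms.

17 ms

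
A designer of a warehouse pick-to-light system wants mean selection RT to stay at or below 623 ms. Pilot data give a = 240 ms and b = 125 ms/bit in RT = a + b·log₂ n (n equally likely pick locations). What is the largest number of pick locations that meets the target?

8

Information budget: (623 − 240)/125 = 3.0640 bits, so n ≤ 2^3.0640 = 8.363 → at most 8.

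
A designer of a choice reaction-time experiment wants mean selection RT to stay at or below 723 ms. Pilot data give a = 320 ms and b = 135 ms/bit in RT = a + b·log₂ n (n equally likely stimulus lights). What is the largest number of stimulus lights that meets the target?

7

135·log₂ n ≤ 723 − 320 = 403, giving log₂ n ≤ 2.9852 and n ≤ 7.918. The largest whole number is 7.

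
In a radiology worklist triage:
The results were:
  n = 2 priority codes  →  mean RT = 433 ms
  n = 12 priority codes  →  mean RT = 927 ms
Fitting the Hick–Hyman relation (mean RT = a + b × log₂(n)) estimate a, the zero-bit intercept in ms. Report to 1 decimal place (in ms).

241.9 ms

b = (RT₂ − RT₁)/(log₂ n₂ − log₂ n₁) = (927 − 433)/(3.5850 − 1) = 191.105 ms/bit.
a = RT₁ − b·log₂ n₁ = 433 − 191.105 × 1 = 241.895 ms.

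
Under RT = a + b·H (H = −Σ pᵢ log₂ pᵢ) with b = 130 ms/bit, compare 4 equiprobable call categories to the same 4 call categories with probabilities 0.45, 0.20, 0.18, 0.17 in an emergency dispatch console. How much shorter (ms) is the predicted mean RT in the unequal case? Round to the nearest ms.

Equiprobable entropy H₀ = log₂ 4 = 2.0000 bits.
Skewed entropy H = −Σ pᵢ log₂ pᵢ = 1.8627 bits.
ΔRT = b·(H₀ − H) = 130 × 0.1373 = 17.85 ms.

18 ms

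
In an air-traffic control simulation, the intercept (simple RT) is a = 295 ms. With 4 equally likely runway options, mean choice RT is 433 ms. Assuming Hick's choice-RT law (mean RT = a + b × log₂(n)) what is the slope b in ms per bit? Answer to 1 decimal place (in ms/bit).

69.0 ms/bit

4 alternatives carry log₂ 4 = 2 bits; the choice cost is 433 − 295 = 138 ms, so b = 138/2 = 69.000 ms/bit.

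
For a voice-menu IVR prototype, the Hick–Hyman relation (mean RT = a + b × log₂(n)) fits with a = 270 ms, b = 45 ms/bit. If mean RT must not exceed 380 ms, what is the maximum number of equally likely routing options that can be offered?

5

45·log₂ n ≤ 380 − 270 = 110, giving log₂ n ≤ 2.4444 and n ≤ 5.443. The largest whole number is 5.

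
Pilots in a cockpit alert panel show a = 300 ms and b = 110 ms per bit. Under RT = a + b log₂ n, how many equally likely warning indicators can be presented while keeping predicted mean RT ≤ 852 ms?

32

Information budget: (852 − 300)/110 = 5.0182 bits, so n ≤ 2^5.0182 = 32.406 → at most 32.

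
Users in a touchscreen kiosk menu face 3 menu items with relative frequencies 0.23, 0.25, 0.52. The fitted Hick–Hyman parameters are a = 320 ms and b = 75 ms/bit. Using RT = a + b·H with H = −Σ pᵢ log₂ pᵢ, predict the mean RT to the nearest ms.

H = 0.23·log₂(1/0.23) + 0.25·log₂(1/0.25) + 0.52·log₂(1/0.52) = 1.4782 bits.
RT = 320 + 75 × 1.4782 = 430.87 ms.

431 ms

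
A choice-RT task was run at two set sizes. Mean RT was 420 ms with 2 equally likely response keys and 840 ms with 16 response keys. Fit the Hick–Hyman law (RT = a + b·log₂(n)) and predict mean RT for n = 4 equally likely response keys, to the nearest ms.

560 ms

RT is linear in log₂ n, so two points fix the line:
  b = (840 − 420) / (log₂ 16 − log₂ 2) = 420 / (4 − 1) = 140 ms/bit
  a = 420 − 140 × 1 = 280 ms
Then RT(4) = 280 + 140 × log₂ 4 = 280 + 140 × 2 ≈ 560.000 ms.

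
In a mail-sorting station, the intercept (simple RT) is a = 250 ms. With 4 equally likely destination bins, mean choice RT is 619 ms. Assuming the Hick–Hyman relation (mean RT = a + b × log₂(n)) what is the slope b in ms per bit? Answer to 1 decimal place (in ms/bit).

184.5 ms/bit

b = (619 − 250) / log₂(4) = 369 / 2 = 184.500 ms/bit.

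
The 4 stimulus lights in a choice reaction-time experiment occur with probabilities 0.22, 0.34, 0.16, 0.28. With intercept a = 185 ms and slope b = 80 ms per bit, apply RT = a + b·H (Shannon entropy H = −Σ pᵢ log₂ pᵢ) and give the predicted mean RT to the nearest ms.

H = 0.22·log₂(1/0.22) + 0.34·log₂(1/0.34) + 0.16·log₂(1/0.16) + 0.28·log₂(1/0.28) = 1.9470 bits.
RT = 185 + 80 × 1.9470 = 340.76 ms.

341 ms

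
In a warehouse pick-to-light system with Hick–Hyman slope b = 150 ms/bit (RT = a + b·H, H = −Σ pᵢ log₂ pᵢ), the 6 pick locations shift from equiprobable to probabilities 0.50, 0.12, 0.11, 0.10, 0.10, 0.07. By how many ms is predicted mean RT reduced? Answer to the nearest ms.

The RT saving is b·ΔH. Equiprobable H₀ = log₂(6) = 2.5850 bits; with the given probabilities H = 2.1503 bits.
b·(H₀ − H) = 150 × (2.5850 − 2.1503) = 65.20 ms.

65 ms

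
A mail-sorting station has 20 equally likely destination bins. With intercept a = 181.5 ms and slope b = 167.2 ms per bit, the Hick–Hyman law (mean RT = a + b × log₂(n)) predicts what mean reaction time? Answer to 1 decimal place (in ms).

log₂(20) = 4.3219 bits, so RT = 181.5 + 167.2 × 4.3219 ≈ 904.126 ms.

904.1 ms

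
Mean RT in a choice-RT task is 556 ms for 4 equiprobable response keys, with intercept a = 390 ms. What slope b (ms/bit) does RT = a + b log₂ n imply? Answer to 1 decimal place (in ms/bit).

4 alternatives carry log₂ 4 = 2 bits; the choice cost is 556 − 390 = 166 ms, so b = 166/2 = 83.000 ms/bit.

83.0 ms/bit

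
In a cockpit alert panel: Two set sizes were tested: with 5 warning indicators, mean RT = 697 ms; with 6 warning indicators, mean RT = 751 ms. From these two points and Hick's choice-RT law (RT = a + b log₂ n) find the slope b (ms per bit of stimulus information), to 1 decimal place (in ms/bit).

The slope on a log₂ axis is (751 − 697) / (2.5850 − 2.3219) = 205.296 ms/bit.

205.3 ms/bit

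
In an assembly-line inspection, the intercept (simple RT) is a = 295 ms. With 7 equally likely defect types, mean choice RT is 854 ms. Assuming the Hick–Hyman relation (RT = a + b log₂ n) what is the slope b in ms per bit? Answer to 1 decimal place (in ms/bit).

199.1 ms/bit

log₂(7) = 2.8074 bits.
b = (RT − a)/log₂ n = (854 − 295) / 2.8074 = 199.120 ms/bit.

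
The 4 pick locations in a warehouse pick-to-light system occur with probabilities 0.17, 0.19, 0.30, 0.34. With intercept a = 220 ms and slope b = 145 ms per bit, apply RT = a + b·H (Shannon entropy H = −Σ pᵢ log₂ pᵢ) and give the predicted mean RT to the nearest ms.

H = 0.17·log₂(1/0.17) + 0.19·log₂(1/0.19) + 0.30·log₂(1/0.30) + 0.34·log₂(1/0.34) = 1.9401 bits.
RT = 220 + 145 × 1.9401 = 501.31 ms.

501 ms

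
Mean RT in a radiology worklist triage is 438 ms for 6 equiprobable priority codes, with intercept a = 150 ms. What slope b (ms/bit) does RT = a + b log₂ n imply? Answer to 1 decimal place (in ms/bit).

111.4 ms/bit

log₂(6) = 2.5850 bits.
b = (RT − a)/log₂ n = (438 − 150) / 2.5850 = 111.414 ms/bit.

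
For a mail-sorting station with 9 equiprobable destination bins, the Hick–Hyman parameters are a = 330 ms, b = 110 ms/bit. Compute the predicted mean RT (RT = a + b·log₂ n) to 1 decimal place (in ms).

log₂(9) = 3.1699 bits, so RT = 330 + 110 × 3.1699 ≈ 678.692 ms.

678.7 ms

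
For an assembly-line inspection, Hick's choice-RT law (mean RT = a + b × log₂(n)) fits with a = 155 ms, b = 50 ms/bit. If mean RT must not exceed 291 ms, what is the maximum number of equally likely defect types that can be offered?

Set 155 + 50·log₂ n ≤ 291 → log₂ n ≤ (291 − 155)/50 = 2.7200.
So n ≤ 2^2.7200 = 6.589; the largest integer n is 6.

6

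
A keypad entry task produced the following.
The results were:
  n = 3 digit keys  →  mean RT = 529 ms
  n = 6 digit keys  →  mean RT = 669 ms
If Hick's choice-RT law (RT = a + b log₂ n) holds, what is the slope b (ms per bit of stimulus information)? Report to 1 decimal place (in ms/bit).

140.0 ms/bit

Slope: b = (669 − 529) / (log₂ 6 − log₂ 3) = 140/1.0000 = 140.000 ms/bit.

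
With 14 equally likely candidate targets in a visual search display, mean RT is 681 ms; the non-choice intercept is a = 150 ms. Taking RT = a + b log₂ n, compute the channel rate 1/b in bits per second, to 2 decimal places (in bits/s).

Choice component = 681 − 150 = 531 ms over log₂(14) = 3.8074 bits.
b = 531 / 3.8074 = 139.467 ms/bit, so 1/b = 7.170 bits/s.

7.17 bits/s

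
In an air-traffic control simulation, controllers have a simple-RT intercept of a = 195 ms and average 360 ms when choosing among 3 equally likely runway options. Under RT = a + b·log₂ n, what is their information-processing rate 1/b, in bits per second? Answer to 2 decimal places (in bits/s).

Choice component = 360 − 195 = 165 ms over log₂(3) = 1.5850 bits.
b = 165 / 1.5850 = 104.103 ms/bit, so 1/b = 9.606 bits/s.

9.61 bits/s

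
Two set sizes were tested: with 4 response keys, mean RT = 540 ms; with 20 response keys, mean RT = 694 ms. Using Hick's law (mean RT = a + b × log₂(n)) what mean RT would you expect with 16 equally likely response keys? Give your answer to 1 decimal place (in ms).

672.6 ms

RT is linear in log₂ n, so two points fix the line:
  b = (694 − 540) / (log₂ 20 − log₂ 4) = 154 / (4.3219 − 2) = 66.324 ms/bit
  a = 540 − 66.324 × 2 = 407.352 ms
Then RT(16) = 407.352 + 66.324 × log₂ 16 = 407.352 + 66.324 × 4 ≈ 672.648 ms.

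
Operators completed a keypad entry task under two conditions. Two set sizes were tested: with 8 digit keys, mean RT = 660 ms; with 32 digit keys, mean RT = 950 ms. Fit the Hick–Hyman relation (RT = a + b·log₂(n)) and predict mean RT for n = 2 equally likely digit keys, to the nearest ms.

Solve the two-equation system in a and b:
  b = (950 − 660) / (log₂ 32 − log₂ 8) = 290 / (5 − 3) = 145 ms/bit
  a = 660 − 145 × 3 = 225 ms
Then RT(2) = 225 + 145 × log₂ 2 = 225 + 145 × 1 ≈ 370.000 ms.

370 ms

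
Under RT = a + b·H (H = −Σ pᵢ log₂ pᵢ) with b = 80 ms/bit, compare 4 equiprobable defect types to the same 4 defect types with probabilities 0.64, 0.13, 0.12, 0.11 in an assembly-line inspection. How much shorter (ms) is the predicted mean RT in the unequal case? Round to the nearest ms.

39 ms

The RT saving is b·ΔH. Equiprobable H₀ = log₂(4) = 2.0000 bits; with the given probabilities H = 1.5121 bits.
b·(H₀ − H) = 80 × (2.0000 − 1.5121) = 39.03 ms.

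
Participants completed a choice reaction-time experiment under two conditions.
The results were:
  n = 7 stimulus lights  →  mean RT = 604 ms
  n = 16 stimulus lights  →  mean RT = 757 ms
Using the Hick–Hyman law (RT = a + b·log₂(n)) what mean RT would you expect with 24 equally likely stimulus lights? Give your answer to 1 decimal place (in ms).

With log₂ n on the abscissa the relation is linear; from the two conditions:
  b = (757 − 604) / (log₂ 16 − log₂ 7) = 153 / (4 − 2.8074) = 128.286 ms/bit
  a = 604 − 128.286 × 2.8074 = 243.855 ms
Then RT(24) = 243.855 + 128.286 × log₂ 24 = 243.855 + 128.286 × 4.5850 ≈ 832.043 ms.

832.0 ms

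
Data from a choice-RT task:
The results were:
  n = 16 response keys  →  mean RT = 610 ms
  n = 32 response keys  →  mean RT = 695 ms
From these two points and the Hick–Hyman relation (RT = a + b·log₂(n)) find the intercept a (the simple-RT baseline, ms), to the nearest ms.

270 ms

The slope on a log₂ axis is (695 − 610) / (5 − 4) = 85 ms/bit.
Intercept: a = 610 − 85·log₂(16) = 270.000 ms.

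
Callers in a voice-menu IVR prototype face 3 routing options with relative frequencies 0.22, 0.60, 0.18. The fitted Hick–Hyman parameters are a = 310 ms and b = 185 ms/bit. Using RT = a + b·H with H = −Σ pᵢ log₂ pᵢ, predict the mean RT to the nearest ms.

H = 0.22·log₂(1/0.22) + 0.60·log₂(1/0.60) + 0.18·log₂(1/0.18) = 1.3681 bits.
RT = 310 + 185 × 1.3681 = 563.09 ms.

563 ms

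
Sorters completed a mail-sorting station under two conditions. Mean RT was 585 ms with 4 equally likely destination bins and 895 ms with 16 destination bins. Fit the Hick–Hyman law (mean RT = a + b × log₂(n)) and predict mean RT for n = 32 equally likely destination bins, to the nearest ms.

Fit slope and intercept:
  b = (895 − 585) / (log₂ 16 − log₂ 4) = 310 / (4 − 2) = 155 ms/bit
  a = 585 − 155 × 2 = 275 ms
Then RT(32) = 275 + 155 × log₂ 32 = 275 + 155 × 5 ≈ 1050.000 ms.

1050 ms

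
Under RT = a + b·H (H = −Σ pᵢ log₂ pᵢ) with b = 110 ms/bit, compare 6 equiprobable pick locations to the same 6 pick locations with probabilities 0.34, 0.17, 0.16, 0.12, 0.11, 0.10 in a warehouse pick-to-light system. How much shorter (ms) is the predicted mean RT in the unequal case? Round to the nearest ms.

16 ms

The RT saving is b·ΔH. Equiprobable H₀ = log₂(6) = 2.5850 bits; with the given probabilities H = 2.4363 bits.
b·(H₀ − H) = 110 × (2.5850 − 2.4363) = 16.35 ms.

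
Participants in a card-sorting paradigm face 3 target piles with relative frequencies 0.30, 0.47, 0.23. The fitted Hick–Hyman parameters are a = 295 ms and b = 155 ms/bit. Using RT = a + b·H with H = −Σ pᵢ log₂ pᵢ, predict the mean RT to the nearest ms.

H = 0.30·log₂(1/0.30) + 0.47·log₂(1/0.47) + 0.23·log₂(1/0.23) = 1.5207 bits.
RT = 295 + 155 × 1.5207 = 530.71 ms.

531 ms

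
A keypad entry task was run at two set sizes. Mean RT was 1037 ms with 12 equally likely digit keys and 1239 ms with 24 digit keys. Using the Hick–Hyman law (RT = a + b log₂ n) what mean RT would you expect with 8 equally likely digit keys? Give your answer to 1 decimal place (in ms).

918.8 ms

Fit slope and intercept:
  b = (1239 − 1037) / (log₂ 24 − log₂ 12) = 202 / (4.5850 − 3.5850) = 202.000 ms/bit
  a = 1037 − 202.000 × 3.5850 = 312.838 ms
Then RT(8) = 312.838 + 202.000 × log₂ 8 = 312.838 + 202.000 × 3 ≈ 918.838 ms.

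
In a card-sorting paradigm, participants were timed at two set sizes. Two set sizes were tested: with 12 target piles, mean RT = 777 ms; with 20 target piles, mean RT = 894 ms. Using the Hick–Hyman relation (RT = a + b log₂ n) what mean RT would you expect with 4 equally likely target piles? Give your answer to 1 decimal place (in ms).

With log₂ n on the abscissa the relation is linear; from the two conditions:
  b = (894 − 777) / (log₂ 20 − log₂ 12) = 117 / (4.3219 − 3.5850) = 158.759 ms/bit
  a = 777 − 158.759 × 3.5850 = 207.855 ms
Then RT(4) = 207.855 + 158.759 × log₂ 4 = 207.855 + 158.759 × 2 ≈ 525.373 ms.

525.4 ms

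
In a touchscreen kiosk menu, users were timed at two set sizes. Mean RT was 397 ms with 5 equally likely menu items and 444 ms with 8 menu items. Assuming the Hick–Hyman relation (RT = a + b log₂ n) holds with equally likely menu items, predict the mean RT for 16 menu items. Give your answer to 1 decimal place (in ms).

513.3 ms

Solve the two-equation system in a and b:
  b = (444 − 397) / (log₂ 8 − log₂ 5) = 47 / (3 − 2.3219) = 69.314 ms/bit
  a = 397 − 69.314 × 2.3219 = 236.057 ms
Then RT(16) = 236.057 + 69.314 × log₂ 16 = 236.057 + 69.314 × 4 ≈ 513.314 ms.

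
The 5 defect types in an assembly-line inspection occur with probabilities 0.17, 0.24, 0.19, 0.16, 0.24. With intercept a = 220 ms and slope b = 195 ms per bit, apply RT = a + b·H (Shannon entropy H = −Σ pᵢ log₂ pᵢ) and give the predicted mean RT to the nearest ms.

669 ms

H = 0.17·log₂(1/0.17) + 0.24·log₂(1/0.24) + 0.19·log₂(1/0.19) + 0.16·log₂(1/0.16) + 0.24·log₂(1/0.24) = 2.3011 bits.
RT = 220 + 195 × 2.3011 = 668.71 ms.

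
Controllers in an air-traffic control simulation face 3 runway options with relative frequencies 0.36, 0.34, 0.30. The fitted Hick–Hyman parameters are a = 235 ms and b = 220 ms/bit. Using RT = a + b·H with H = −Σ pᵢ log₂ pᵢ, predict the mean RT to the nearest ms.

H = 0.36·log₂(1/0.36) + 0.34·log₂(1/0.34) + 0.30·log₂(1/0.30) = 1.5809 bits.
RT = 235 + 220 × 1.5809 = 582.79 ms.

583 ms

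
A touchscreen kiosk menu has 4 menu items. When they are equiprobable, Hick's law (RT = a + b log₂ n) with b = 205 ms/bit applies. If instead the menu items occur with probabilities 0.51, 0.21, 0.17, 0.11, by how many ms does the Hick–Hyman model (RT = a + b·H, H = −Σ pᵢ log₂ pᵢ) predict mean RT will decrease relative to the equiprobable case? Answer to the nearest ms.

51 ms

Equiprobable entropy H₀ = log₂ 4 = 2.0000 bits.
Skewed entropy H = −Σ pᵢ log₂ pᵢ = 1.7531 bits.
ΔRT = b·(H₀ − H) = 205 × 0.2469 = 50.61 ms.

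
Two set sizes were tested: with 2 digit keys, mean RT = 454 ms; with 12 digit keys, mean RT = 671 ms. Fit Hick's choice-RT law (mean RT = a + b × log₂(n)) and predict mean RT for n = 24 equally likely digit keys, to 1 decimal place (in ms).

RT is linear in log₂ n, so two points fix the line:
  b = (671 − 454) / (log₂ 12 − log₂ 2) = 217 / (3.5850 − 1) = 83.947 ms/bit
  a = 454 − 83.947 × 1 = 370.053 ms
Then RT(24) = 370.053 + 83.947 × log₂ 24 = 370.053 + 83.947 × 4.5850 ≈ 754.947 ms.

754.9 ms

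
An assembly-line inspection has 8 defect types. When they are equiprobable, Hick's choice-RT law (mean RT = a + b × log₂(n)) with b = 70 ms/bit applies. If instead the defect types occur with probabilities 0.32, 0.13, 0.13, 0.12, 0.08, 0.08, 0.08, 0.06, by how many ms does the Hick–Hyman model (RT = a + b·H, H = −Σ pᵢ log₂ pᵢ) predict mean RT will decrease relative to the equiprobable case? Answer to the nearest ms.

16 ms

Equiprobable entropy H₀ = log₂ 8 = 3.0000 bits.
Skewed entropy H = −Σ pᵢ log₂ pᵢ = 2.7764 bits.
ΔRT = b·(H₀ − H) = 70 × 0.2236 = 15.65 ms.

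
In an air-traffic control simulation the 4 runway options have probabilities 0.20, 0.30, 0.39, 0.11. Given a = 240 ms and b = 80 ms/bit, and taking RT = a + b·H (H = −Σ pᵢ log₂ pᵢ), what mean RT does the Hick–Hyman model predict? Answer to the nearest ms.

389 ms

H = 0.20·log₂(1/0.20) + 0.30·log₂(1/0.30) + 0.39·log₂(1/0.39) + 0.11·log₂(1/0.11) = 1.8656 bits.
RT = 240 + 80 × 1.8656 = 389.24 ms.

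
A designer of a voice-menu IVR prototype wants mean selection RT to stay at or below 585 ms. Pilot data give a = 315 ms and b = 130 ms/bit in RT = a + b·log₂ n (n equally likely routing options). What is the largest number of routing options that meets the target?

Set 315 + 130·log₂ n ≤ 585 → log₂ n ≤ (585 − 315)/130 = 2.0769.
So n ≤ 2^2.0769 = 4.219; the largest integer n is 4.

4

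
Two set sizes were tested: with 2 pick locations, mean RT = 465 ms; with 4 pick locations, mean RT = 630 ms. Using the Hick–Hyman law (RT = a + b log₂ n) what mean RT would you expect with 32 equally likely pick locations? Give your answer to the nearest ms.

Fit slope and intercept:
  b = (630 − 465) / (log₂ 4 − log₂ 2) = 165 / (2 − 1) = 165 ms/bit
  a = 465 − 165 × 1 = 300 ms
Then RT(32) = 300 + 165 × log₂ 32 = 300 + 165 × 5 ≈ 1125.000 ms.

1125 ms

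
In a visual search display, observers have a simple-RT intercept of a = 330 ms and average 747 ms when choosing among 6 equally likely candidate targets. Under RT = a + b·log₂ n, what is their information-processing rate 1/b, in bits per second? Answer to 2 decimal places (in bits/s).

b = (747 − 330)/log₂ 6 = 417/2.5850 = 161.318 ms per bit = 0.16132 s/bit; the reciprocal is 6.199 bits/s.

6.20 bits/s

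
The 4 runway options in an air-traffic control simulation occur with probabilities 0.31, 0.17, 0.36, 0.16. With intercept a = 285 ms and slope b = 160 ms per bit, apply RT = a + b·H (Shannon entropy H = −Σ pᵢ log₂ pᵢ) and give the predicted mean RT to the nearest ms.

591 ms

H = 0.31·log₂(1/0.31) + 0.17·log₂(1/0.17) + 0.36·log₂(1/0.36) + 0.16·log₂(1/0.16) = 1.9120 bits.
RT = 285 + 160 × 1.9120 = 590.92 ms.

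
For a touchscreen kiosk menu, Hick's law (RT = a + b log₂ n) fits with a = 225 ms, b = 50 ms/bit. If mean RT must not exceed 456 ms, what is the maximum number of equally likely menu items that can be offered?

50·log₂ n ≤ 456 − 225 = 231, giving log₂ n ≤ 4.6200 and n ≤ 24.590. The largest whole number is 24.

24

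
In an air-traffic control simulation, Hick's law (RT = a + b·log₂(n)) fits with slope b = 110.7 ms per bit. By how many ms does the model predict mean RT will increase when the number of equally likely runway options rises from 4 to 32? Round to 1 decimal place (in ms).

Only the slope matters, since a is common to both: ΔRT = b·log₂(n₂/n₁).
log₂(32) − log₂(4) = log₂(32/4) = log₂(8) = 3.
ΔRT = 110.7 × 3.0000 = 332.100 ms.

332.1 ms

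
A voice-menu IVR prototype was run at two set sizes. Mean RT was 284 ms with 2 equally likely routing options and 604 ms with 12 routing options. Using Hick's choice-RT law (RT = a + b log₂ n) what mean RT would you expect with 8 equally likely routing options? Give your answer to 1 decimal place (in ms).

531.6 ms

Fit slope and intercept:
  b = (604 − 284) / (log₂ 12 − log₂ 2) = 320 / (3.5850 − 1) = 123.793 ms/bit
  a = 284 − 123.793 × 1 = 160.207 ms
Then RT(8) = 160.207 + 123.793 × log₂ 8 = 160.207 + 123.793 × 3 ≈ 531.586 ms.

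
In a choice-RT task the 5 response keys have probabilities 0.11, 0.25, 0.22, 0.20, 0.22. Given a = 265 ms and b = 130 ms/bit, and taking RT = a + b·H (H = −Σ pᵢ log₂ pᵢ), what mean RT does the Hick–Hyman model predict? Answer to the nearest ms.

561 ms

H = 0.11·log₂(1/0.11) + 0.25·log₂(1/0.25) + 0.22·log₂(1/0.22) + 0.20·log₂(1/0.20) + 0.22·log₂(1/0.22) = 2.2758 bits.
RT = 265 + 130 × 2.2758 = 560.86 ms.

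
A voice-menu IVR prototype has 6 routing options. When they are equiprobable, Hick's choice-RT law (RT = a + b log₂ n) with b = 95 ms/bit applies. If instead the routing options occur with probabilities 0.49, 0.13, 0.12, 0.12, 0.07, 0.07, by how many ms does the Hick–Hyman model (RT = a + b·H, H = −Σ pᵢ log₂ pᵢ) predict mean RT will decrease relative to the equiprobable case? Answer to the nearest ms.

41 ms

The RT saving is b·ΔH. Equiprobable H₀ = log₂(6) = 2.5850 bits; with the given probabilities H = 2.1582 bits.
b·(H₀ − H) = 95 × (2.5850 − 2.1582) = 40.55 ms.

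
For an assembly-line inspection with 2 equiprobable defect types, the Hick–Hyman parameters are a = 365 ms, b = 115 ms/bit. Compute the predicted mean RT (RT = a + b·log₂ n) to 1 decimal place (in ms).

480.0 ms

log₂(2) = 1 bits, so RT = 365 + 115 × 1 ≈ 480.000 ms.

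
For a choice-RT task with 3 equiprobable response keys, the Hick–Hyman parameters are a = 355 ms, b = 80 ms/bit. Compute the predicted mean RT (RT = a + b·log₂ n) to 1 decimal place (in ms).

481.8 ms

log₂(3) = 1.5850 bits, so RT = 355 + 80 × 1.5850 ≈ 481.797 ms.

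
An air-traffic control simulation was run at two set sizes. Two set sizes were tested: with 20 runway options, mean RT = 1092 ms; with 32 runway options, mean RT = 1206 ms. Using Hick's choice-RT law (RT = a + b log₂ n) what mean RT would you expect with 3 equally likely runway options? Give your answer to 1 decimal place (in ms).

RT is linear in log₂ n, so two points fix the line:
  b = (1206 − 1092) / (log₂ 32 − log₂ 20) = 114 / (5 − 4.3219) = 168.124 ms/bit
  a = 1092 − 168.124 × 4.3219 = 365.381 ms
Then RT(3) = 365.381 + 168.124 × log₂ 3 = 365.381 + 168.124 × 1.5850 ≈ 631.851 ms.

631.9 ms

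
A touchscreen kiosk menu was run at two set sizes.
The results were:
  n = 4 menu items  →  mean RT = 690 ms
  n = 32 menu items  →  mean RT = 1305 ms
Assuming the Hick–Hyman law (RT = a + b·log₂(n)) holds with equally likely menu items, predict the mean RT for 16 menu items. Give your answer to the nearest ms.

1100 ms

RT is linear in log₂ n, so two points fix the line:
  b = (1305 − 690) / (log₂ 32 − log₂ 4) = 615 / (5 − 2) = 205 ms/bit
  a = 690 − 205 × 2 = 280 ms
Then RT(16) = 280 + 205 × log₂ 16 = 280 + 205 × 4 ≈ 1100.000 ms.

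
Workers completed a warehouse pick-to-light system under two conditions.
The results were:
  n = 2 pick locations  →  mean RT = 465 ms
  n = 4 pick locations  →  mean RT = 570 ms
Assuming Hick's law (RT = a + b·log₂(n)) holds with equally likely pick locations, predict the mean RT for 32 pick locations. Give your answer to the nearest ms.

885 ms

With log₂ n on the abscissa the relation is linear; from the two conditions:
  b = (570 − 465) / (log₂ 4 − log₂ 2) = 105 / (2 − 1) = 105 ms/bit
  a = 465 − 105 × 1 = 360 ms
Then RT(32) = 360 + 105 × log₂ 32 = 360 + 105 × 5 ≈ 885.000 ms.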